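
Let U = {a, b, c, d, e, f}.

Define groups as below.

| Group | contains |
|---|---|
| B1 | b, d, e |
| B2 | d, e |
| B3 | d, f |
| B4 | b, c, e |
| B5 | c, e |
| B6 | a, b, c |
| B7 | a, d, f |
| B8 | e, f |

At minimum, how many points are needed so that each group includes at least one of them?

The 3 points {c, e, f} hit every group.
No choice of 2 points meets every group, so 3 is the minimum.

3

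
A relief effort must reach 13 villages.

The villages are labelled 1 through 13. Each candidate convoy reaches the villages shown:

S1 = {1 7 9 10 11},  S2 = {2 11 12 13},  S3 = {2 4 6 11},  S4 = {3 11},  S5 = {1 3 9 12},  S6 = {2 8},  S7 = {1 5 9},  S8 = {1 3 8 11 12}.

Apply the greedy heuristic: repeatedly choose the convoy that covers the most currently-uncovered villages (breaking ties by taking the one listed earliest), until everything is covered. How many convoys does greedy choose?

5

Greedy: pick S1 (covers 5 new) → pick S2 (covers 3 new) → pick S3 (covers 2 new) → pick S8 (covers 2 new) → pick S7 (covers 1 new). Total picks: 5.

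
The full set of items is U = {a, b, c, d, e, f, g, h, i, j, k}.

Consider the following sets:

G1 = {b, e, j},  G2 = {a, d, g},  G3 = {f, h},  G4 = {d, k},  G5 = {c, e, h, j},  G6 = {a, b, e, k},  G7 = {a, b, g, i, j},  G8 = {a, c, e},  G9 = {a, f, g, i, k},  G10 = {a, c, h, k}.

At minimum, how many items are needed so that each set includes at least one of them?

4

T = {a, b, h, k} meets every set (each contains at least one member of T), and |T| = 4.
No choice of 3 items meets every set, so 4 is the minimum.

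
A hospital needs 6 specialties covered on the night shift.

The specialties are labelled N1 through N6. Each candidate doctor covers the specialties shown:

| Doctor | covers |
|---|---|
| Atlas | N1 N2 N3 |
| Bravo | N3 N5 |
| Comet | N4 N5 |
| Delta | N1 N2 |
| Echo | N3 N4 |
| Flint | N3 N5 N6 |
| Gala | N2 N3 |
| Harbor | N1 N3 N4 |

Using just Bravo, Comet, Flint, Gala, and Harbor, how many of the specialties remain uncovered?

0

Union of Bravo, Comet, Flint, Gala, Harbor = {N1, N2, N3, N4, N5, N6} — that's every specialty, so 0 are uncovered.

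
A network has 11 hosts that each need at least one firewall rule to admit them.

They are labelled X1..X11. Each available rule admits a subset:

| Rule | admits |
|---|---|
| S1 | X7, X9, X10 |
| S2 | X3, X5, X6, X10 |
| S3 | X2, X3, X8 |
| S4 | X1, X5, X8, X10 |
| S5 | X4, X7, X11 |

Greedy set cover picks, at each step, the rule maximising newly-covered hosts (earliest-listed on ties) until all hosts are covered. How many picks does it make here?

5

Greedy: pick S2 (covers 4 new) → pick S5 (covers 3 new) → pick S3 (covers 2 new) → pick S1 (covers 1 new) → pick S4 (covers 1 new). Total picks: 5.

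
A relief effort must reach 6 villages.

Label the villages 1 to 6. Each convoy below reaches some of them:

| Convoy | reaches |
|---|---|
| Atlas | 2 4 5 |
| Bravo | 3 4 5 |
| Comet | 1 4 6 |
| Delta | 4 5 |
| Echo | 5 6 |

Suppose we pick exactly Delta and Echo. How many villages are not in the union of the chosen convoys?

Union of Delta, Echo = {4, 5, 6}.
Not covered: 1, 2, 3 — 3 villages.

3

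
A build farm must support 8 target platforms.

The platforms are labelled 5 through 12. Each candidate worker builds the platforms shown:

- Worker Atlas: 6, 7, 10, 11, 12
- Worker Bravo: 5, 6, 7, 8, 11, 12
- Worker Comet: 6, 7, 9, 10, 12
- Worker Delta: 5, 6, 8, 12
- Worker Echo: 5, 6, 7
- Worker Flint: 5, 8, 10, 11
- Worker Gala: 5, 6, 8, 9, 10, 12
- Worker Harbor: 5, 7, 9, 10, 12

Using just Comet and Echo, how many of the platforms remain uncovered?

Union of Comet, Echo = {5, 6, 7, 9, 10, 12}.
Not covered: 8, 11 — 2 platforms.

2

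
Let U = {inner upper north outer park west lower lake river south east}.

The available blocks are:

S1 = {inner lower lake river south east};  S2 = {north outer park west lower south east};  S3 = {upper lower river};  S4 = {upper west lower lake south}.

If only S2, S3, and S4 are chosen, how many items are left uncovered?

1

Union of S2, S3, S4 = {upper, north, outer, park, west, lower, lake, river, south, east}.
Not covered: inner — 1 item.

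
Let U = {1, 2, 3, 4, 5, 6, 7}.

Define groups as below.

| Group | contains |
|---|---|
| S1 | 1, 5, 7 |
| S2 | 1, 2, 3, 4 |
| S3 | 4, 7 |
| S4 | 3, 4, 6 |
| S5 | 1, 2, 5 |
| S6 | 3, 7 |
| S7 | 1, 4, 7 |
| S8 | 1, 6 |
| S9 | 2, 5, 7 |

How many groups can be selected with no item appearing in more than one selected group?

2

S5, S6 are pairwise disjoint (S5={1,2,5}; S6={3,7}).
Every remaining group overlaps one of these, and no 3 of the listed groups are pairwise disjoint, so 2 is the maximum.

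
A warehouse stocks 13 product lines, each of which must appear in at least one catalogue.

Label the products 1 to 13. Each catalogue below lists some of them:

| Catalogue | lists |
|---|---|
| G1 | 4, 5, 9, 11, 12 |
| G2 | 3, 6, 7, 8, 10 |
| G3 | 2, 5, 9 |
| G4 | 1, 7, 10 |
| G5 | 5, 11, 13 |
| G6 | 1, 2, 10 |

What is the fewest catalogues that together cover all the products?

Take {G1, G2, G5, G6}. Their union is {1, 2, 3, 4, 5, 6, 7, 8, 9, 10, 11, 12, 13}, which is all 13 products.
No 3 of the 6 catalogues cover everything (all 20 combinations miss at least one product), so 4 is optimal.

4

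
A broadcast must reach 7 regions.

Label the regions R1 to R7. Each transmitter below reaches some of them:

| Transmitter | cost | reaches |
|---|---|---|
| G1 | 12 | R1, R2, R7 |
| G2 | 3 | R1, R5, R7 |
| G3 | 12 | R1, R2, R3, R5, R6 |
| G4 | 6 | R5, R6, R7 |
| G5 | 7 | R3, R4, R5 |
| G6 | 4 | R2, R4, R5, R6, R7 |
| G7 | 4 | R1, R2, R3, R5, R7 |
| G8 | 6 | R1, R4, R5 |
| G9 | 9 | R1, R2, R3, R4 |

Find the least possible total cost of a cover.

G6, G7 together cover every region (G6 ∪ G7 = {R1, R2, R3, R4, R5, R6, R7}); total cost 4 + 4 = 8.
No covering selection has total cost below 8.

8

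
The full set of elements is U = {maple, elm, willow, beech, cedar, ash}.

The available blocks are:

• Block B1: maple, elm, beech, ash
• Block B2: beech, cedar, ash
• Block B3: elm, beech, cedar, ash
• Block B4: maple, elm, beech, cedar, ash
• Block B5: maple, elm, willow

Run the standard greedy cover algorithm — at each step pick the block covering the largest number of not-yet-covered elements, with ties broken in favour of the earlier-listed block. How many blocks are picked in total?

2

Greedy: pick B4 (covers 5 new) → pick B5 (covers 1 new). Total picks: 2.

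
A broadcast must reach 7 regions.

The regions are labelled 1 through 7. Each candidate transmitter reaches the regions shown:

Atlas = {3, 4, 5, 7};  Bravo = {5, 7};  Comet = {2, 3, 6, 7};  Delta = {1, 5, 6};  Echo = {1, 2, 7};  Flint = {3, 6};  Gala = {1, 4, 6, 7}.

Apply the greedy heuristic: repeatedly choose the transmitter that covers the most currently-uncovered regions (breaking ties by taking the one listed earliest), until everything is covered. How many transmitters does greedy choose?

Greedy: pick Atlas (covers 4 new) → pick Comet (covers 2 new) → pick Delta (covers 1 new). Total picks: 3.

3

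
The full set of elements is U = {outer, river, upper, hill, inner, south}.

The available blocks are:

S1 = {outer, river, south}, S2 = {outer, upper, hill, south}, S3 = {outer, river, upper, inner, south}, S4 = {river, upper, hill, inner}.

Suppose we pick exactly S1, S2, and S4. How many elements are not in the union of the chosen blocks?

Union of S1, S2, S4 = {outer, river, upper, hill, inner, south} — that's every element, so 0 are uncovered.

0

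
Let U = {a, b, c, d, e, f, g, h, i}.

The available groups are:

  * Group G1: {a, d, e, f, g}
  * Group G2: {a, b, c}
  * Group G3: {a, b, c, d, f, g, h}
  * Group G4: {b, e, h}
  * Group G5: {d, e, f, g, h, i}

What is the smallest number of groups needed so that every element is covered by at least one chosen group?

G2 and G5 together: G2 ∪ G5 = {a, b, c, d, e, f, g, h, i} — every element is covered.
No single group has all 9 elements (the largest, G3, has 7), so 2 is optimal.

2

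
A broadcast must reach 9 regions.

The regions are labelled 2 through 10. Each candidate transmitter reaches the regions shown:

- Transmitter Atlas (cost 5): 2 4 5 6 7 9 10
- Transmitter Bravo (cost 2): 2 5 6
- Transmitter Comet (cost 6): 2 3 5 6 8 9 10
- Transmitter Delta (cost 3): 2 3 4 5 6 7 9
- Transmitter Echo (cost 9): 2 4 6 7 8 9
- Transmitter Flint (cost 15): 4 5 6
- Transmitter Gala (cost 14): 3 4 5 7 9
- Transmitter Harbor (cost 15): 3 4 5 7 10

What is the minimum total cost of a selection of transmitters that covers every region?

Comet, Delta together cover every region (Comet ∪ Delta = {2, 3, 4, 5, 6, 7, 8, 9, 10}); total cost 6 + 3 = 9.
No covering selection has total cost below 9.

9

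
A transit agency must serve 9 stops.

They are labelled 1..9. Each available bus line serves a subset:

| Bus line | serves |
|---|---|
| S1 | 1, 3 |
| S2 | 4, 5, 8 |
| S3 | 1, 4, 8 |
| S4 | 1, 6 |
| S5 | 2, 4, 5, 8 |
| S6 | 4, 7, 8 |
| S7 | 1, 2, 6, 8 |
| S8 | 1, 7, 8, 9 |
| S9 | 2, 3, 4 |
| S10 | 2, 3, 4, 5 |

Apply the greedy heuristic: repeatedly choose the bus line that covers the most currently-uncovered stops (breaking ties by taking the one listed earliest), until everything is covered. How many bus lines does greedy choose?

Greedy: pick S5 (covers 4 new) → pick S8 (covers 3 new) → pick S1 (covers 1 new) → pick S4 (covers 1 new). Total picks: 4.
(The true minimum cover uses only 3 bus lines, so greedy is not optimal here.)

4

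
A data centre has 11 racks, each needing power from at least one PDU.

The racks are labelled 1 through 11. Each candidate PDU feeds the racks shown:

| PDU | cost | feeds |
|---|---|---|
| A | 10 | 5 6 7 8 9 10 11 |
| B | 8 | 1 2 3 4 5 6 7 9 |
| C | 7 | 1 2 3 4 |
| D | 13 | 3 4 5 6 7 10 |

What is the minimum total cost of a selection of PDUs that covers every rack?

A, C together cover every rack (A ∪ C = {1, 2, 3, 4, 5, 6, 7, 8, 9, 10, 11}); total cost 10 + 7 = 17.
The greedy pick B, A costs 18; no covering selection beats 17.

17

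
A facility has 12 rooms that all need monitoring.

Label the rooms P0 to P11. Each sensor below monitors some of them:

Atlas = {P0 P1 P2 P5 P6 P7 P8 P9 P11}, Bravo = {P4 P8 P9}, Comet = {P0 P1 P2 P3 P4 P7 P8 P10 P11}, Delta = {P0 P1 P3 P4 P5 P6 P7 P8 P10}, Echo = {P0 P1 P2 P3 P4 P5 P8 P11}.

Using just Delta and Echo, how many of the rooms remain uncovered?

Union of Delta, Echo = {P0, P1, P2, P3, P4, P5, P6, P7, P8, P10, P11}.
Not covered: P9 — 1 room.

1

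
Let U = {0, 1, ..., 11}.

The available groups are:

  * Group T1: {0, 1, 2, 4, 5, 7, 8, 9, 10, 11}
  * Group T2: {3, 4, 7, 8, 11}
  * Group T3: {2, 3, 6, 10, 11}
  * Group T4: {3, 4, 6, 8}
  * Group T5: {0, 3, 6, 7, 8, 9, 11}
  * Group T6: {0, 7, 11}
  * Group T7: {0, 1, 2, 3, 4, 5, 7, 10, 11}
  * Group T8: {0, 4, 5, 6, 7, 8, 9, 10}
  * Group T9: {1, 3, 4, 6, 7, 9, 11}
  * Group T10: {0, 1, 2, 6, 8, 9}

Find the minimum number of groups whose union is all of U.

2

T7 and T10 together: T7 ∪ T10 = {0, 1, 2, 3, 4, 5, 6, 7, 8, 9, 10, 11} — every item is covered.
No single group has all 12 items (the largest, T1, has 10), so 2 is optimal.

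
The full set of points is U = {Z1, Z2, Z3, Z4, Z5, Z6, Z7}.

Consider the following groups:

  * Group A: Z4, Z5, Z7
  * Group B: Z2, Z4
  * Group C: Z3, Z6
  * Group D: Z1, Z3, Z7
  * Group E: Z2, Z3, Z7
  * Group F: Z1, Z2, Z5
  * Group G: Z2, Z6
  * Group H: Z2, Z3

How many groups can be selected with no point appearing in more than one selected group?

2

C, F are pairwise disjoint (C={Z3,Z6}; F={Z1,Z2,Z5}).
Every remaining group overlaps one of these, and no 3 of the listed groups are pairwise disjoint, so 2 is the maximum.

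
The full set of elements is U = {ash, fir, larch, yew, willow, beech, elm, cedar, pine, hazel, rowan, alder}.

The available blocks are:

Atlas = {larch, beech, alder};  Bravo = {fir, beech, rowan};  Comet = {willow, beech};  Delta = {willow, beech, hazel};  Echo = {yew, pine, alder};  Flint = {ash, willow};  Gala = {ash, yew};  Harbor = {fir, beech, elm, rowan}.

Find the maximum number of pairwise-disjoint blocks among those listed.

3

Bravo, Echo, Flint are pairwise disjoint (Bravo={fir,beech,rowan}; Echo={yew,pine,alder}; Flint={ash,willow}).
Every remaining block overlaps one of these, and no 4 of the listed blocks are pairwise disjoint, so 3 is the maximum.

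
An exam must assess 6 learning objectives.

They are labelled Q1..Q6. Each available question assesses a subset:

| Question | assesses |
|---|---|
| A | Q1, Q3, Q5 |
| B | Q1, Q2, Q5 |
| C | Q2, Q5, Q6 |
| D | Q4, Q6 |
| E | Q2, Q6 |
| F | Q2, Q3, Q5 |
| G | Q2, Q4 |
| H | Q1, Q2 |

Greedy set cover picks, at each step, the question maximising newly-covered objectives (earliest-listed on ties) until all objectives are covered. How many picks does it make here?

Greedy: pick A (covers 3 new) → pick C (covers 2 new) → pick D (covers 1 new). Total picks: 3.

3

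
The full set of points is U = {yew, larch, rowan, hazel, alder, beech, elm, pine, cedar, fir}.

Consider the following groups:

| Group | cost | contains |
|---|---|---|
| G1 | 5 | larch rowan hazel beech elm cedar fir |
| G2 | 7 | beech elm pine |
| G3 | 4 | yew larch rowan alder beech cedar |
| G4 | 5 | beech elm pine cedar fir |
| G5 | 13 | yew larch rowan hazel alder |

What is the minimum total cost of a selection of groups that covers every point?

G1, G3, G4 together cover every point (G1 ∪ G3 ∪ G4 = {yew, larch, rowan, hazel, alder, beech, elm, pine, cedar, fir}); total cost 5 + 4 + 5 = 14.
No covering selection has total cost below 14.

14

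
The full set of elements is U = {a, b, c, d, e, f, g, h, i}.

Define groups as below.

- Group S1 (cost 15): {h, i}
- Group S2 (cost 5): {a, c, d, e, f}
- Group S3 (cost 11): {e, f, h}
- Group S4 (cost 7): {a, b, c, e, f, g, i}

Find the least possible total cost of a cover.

S2, S3, S4 together cover every element (S2 ∪ S3 ∪ S4 = {a, b, c, d, e, f, g, h, i}); total cost 5 + 11 + 7 = 23.
No covering selection has total cost below 23.

23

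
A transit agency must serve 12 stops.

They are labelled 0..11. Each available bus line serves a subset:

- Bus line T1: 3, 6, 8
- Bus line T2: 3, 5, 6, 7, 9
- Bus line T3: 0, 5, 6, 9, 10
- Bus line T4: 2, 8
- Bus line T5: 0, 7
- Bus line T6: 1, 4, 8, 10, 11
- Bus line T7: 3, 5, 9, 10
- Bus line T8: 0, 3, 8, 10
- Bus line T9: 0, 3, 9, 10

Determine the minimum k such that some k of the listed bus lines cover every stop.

T2 and T4 and T6 and T9 together: T2 ∪ T4 ∪ T6 ∪ T9 = {0, 1, 2, 3, 4, 5, 6, 7, 8, 9, 10, 11} — every stop is covered.
No 3 of the 9 bus lines cover everything (all 84 combinations miss at least one stop), so 4 is optimal.

4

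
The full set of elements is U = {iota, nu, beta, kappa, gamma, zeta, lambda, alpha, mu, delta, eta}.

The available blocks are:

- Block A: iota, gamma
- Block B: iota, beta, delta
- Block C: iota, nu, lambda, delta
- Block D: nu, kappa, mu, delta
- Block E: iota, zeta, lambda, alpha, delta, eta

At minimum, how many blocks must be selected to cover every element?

A and B and D and E together: A ∪ B ∪ D ∪ E = {iota, nu, beta, kappa, gamma, zeta, lambda, alpha, mu, delta, eta} — every element is covered.
No 3 of the 5 blocks cover everything (all 10 combinations miss at least one element), so 4 is optimal.

4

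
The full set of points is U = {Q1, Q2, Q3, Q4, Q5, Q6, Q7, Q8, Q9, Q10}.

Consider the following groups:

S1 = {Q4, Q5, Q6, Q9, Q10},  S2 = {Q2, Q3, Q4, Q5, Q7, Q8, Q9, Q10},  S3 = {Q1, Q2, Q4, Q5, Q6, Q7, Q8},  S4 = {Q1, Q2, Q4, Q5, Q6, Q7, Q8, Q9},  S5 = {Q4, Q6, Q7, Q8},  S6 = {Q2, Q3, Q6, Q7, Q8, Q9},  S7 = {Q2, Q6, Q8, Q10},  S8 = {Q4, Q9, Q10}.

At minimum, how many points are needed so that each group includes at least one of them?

2

The 2 points {Q4, Q8} hit every group.
No single point lies in every group, so at least 2 are needed and 2 is optimal.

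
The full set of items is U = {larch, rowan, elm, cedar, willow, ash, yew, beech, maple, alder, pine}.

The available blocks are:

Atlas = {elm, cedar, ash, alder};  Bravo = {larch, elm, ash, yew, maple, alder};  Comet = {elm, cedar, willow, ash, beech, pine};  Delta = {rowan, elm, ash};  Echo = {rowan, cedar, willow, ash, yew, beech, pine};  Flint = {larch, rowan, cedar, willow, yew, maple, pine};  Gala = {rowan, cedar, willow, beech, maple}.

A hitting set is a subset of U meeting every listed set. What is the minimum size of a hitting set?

2

Take H = {rowan, elm}. Each listed block contains at least one of these, so H is a hitting set of size 2.
No single item lies in every block, so at least 2 are needed and 2 is optimal.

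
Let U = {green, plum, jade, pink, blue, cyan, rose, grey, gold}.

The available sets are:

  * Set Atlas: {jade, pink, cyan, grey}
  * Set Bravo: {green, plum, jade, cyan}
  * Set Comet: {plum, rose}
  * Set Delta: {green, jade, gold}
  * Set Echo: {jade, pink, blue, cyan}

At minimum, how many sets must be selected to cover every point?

4

Take {Atlas, Comet, Delta, Echo}. Their union is {green, plum, jade, pink, blue, cyan, rose, grey, gold}, which is all 9 points.
Only Echo contains blue, so Echo is forced; the remaining 5 points need at least 3 more sets (each remaining set adds at most 2) — so at least 4 sets are needed, and 4 is optimal.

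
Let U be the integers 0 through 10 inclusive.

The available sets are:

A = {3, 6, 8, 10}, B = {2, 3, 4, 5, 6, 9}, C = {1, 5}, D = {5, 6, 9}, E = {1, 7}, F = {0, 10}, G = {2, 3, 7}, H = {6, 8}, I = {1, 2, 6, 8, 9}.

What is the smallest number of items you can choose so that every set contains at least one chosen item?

Take T = {5, 6, 7, 10}. Each listed set contains at least one of these, so T is a hitting set of size 4.
The sets C, F, G, H are pairwise disjoint, so any hitting set needs a separate item for each — at least 4. Hence 4 is optimal.

4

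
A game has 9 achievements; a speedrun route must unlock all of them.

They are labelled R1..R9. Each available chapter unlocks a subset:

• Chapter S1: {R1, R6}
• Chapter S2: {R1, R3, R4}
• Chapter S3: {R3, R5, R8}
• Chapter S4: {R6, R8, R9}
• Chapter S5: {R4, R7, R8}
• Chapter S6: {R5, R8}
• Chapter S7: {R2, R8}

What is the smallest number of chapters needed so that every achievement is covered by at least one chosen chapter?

Take {S1, S3, S4, S5, S7}. Their union is {R1, R2, R3, R4, R5, R6, R7, R8, R9}, which is all 9 achievements.
No 4 of the 7 chapters cover everything (all 35 combinations miss at least one achievement), so 5 is optimal.

5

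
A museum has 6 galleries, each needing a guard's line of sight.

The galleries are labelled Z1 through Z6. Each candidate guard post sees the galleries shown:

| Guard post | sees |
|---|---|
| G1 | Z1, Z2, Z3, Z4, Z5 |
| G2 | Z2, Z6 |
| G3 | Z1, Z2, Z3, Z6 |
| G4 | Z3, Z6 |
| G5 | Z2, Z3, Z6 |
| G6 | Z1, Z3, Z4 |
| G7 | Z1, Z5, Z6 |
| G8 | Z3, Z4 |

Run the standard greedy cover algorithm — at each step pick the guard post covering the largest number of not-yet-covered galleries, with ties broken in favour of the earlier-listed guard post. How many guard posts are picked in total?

Greedy: pick G1 (covers 5 new) → pick G2 (covers 1 new). Total picks: 2.

2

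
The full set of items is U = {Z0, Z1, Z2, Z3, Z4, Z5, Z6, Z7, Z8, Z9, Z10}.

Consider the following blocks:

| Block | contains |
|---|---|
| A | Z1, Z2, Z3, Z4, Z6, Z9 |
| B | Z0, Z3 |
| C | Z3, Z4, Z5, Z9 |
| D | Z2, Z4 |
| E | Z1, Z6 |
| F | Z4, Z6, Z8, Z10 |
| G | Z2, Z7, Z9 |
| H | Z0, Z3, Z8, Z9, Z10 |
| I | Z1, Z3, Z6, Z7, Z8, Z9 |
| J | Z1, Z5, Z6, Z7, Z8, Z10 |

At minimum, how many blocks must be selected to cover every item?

D, H, and J cover everything between them: the union {Z0, Z1, Z2, Z3, Z4, Z5, Z6, Z7, Z8, Z9, Z10} is all of U.
No 2 of the 10 blocks cover everything (all 45 combinations miss at least one item), so 3 is optimal.

3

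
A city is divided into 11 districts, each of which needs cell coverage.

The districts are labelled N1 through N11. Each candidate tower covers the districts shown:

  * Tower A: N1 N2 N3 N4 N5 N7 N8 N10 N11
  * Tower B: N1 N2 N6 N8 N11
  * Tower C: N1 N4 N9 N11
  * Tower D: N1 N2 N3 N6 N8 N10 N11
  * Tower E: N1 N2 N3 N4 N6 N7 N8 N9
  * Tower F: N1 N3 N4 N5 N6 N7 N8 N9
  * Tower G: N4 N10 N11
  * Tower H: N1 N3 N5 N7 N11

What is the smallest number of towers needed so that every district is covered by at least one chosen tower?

Take {A, E}. Their union is {N1, N2, N3, N4, N5, N6, N7, N8, N9, N10, N11}, which is all 11 districts.
No single tower has all 11 districts (the largest, A, has 9), so 2 is optimal.

2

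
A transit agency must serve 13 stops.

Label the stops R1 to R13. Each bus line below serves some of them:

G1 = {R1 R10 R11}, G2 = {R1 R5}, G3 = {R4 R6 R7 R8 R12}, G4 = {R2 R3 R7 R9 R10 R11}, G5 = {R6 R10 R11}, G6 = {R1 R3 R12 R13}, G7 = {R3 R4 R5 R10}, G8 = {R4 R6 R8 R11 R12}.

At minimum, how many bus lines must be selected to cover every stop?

Take {G4, G6, G7, G8}. Their union is {R1, R2, R3, R4, R5, R6, R7, R8, R9, R10, R11, R12, R13}, which is all 13 stops.
No 3 of the 8 bus lines cover everything (all 56 combinations miss at least one stop), so 4 is optimal.

4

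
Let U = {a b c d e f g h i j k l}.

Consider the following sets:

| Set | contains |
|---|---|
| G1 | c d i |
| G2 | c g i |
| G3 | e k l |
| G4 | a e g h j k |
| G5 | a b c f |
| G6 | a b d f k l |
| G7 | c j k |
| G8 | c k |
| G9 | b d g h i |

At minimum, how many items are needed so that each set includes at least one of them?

Take T = {c, h, k}. Each listed set contains at least one of these, so T is a hitting set of size 3.
No choice of 2 items meets every set, so 3 is the minimum.

3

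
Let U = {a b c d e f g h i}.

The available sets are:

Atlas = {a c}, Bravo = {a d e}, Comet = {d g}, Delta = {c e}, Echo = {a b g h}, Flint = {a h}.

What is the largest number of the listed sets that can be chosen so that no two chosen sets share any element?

3

Comet, Delta, Flint are pairwise disjoint (Comet={d,g}; Delta={c,e}; Flint={a,h}).
Every remaining set overlaps one of these, and no 4 of the listed sets are pairwise disjoint, so 3 is the maximum.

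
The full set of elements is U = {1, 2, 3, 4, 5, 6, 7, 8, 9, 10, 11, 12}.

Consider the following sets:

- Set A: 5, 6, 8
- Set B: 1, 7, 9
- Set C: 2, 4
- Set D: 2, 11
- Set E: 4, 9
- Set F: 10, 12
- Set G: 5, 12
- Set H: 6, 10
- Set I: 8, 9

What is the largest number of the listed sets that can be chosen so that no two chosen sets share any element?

B, C, G, H are pairwise disjoint (B={1,7,9}; C={2,4}; G={5,12}; H={6,10}).
Every remaining set overlaps one of these, and no 5 of the listed sets are pairwise disjoint, so 4 is the maximum.

4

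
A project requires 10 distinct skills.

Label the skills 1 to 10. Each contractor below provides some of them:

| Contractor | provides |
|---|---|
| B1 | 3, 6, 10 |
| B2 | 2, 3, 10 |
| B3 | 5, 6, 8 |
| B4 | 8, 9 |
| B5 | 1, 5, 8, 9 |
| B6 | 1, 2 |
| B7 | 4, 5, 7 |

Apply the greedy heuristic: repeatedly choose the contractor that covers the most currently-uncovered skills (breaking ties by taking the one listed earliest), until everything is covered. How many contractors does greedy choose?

4

Greedy: pick B5 (covers 4 new) → pick B1 (covers 3 new) → pick B7 (covers 2 new) → pick B2 (covers 1 new). Total picks: 4.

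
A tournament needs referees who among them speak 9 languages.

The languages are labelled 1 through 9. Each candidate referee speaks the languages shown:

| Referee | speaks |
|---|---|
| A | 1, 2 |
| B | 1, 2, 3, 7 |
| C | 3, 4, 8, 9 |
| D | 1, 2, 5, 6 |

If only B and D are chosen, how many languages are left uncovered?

3

Union of B, D = {1, 2, 3, 5, 6, 7}.
Not covered: 4, 8, 9 — 3 languages.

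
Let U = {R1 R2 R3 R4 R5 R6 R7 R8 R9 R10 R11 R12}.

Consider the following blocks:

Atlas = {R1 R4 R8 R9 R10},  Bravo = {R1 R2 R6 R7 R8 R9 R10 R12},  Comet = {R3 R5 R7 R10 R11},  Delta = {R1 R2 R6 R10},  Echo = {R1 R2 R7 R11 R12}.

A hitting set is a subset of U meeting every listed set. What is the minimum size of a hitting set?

H = {R1, R5} meets every block (each contains at least one member of H), and |H| = 2.
No single element lies in every block, so at least 2 are needed and 2 is optimal.

2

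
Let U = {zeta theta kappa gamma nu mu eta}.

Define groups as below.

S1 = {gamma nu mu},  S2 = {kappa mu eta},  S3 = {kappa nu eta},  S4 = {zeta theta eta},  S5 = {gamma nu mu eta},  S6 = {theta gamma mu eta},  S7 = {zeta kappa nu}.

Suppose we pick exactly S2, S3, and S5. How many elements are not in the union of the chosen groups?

Union of S2, S3, S5 = {kappa, gamma, nu, mu, eta}.
Not covered: zeta, theta — 2 elements.

2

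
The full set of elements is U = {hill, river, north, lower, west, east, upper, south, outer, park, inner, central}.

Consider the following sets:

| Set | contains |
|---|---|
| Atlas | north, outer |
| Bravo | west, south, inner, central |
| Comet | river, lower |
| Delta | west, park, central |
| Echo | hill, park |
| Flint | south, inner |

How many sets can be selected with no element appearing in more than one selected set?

Atlas, Comet, Delta, Flint are pairwise disjoint (Atlas={north,outer}; Comet={river,lower}; Delta={west,park,central}; Flint={south,inner}).
Every remaining set overlaps one of these, and no 5 of the listed sets are pairwise disjoint, so 4 is the maximum.

4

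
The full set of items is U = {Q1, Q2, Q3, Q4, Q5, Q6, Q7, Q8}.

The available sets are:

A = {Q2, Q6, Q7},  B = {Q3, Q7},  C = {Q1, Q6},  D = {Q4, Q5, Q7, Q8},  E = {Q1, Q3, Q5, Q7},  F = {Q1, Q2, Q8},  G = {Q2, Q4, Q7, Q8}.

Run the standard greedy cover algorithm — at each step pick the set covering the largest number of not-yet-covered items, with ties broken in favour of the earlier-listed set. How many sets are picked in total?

Greedy: pick D (covers 4 new) → pick A (covers 2 new) → pick E (covers 2 new). Total picks: 3.

3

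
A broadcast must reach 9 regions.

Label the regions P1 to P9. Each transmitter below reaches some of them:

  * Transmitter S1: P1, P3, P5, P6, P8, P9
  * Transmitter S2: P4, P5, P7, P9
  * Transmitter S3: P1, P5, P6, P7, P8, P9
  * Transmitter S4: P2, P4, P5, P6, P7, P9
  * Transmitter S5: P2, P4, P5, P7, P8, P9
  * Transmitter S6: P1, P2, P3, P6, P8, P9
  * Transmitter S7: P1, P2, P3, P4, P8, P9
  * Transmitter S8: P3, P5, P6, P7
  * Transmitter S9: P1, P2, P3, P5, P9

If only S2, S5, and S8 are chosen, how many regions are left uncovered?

Union of S2, S5, S8 = {P2, P3, P4, P5, P6, P7, P8, P9}.
Not covered: P1 — 1 region.

1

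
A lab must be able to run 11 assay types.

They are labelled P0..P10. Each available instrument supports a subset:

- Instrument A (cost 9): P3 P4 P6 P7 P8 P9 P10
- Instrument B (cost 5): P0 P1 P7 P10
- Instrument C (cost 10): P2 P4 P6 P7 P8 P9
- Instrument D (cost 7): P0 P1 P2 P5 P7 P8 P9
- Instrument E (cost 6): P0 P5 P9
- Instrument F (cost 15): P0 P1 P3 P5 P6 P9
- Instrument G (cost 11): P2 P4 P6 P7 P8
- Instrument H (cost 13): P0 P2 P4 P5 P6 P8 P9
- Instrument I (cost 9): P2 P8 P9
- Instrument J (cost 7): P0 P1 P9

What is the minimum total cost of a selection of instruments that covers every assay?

A, D together cover every assay (A ∪ D = {P0, P1, P2, P3, P4, P5, P6, P7, P8, P9, P10}); total cost 9 + 7 = 16.
No covering selection has total cost below 16.

16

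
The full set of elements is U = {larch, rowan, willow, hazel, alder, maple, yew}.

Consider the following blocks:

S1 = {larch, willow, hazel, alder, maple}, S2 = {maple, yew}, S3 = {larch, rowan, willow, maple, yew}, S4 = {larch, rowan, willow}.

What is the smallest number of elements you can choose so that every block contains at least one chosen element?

2

H = {larch, maple} meets every block (each contains at least one member of H), and |H| = 2.
The blocks S2, S4 are pairwise disjoint, so any hitting set needs a separate element for each — at least 2. Hence 2 is optimal.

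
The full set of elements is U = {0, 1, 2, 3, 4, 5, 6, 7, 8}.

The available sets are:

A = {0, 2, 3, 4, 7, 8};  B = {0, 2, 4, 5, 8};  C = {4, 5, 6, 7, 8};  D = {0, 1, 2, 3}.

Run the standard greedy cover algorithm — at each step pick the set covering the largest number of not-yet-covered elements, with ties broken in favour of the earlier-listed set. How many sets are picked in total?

Greedy: pick A (covers 6 new) → pick C (covers 2 new) → pick D (covers 1 new). Total picks: 3.
(The true minimum cover uses only 2 sets, so greedy is not optimal here.)

3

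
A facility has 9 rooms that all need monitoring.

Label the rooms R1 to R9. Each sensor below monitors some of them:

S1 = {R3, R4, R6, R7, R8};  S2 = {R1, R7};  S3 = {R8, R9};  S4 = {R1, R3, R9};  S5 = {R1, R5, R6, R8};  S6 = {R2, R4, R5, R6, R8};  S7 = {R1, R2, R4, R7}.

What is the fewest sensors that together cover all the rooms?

3

Take {S2, S4, S6}. Their union is {R1, R2, R3, R4, R5, R6, R7, R8, R9}, which is all 9 rooms.
No 2 of the 7 sensors cover everything (all 21 combinations miss at least one room), so 3 is optimal.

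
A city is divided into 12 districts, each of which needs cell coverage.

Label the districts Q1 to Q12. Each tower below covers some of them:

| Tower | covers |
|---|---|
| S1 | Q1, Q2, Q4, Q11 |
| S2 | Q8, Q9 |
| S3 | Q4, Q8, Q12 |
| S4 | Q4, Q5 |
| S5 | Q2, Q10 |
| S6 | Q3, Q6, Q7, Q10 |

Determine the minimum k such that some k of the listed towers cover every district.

S1 and S2 and S3 and S4 and S6 together: S1 ∪ S2 ∪ S3 ∪ S4 ∪ S6 = {Q1, Q2, Q3, Q4, Q5, Q6, Q7, Q8, Q9, Q10, Q11, Q12} — every district is covered.
No 4 of the 6 towers cover everything (all 15 combinations miss at least one district), so 5 is optimal.

5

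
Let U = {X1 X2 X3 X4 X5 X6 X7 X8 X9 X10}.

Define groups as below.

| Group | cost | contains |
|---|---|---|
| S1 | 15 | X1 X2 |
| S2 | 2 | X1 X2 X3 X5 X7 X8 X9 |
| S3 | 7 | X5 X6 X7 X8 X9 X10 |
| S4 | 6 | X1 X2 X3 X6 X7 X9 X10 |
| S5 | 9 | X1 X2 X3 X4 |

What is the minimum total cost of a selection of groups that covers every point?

S3, S5 together cover every point (S3 ∪ S5 = {X1, X2, X3, X4, X5, X6, X7, X8, X9, X10}); total cost 7 + 9 = 16.
The greedy pick S2, S4, S5 costs 17; no covering selection beats 16.

16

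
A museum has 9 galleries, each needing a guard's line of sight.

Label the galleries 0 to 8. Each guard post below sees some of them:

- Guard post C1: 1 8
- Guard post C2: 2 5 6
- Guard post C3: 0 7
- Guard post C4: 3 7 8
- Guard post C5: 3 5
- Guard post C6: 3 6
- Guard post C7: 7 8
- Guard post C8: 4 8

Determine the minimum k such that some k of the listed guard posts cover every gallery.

C1 and C2 and C3 and C5 and C8 together: C1 ∪ C2 ∪ C3 ∪ C5 ∪ C8 = {0, 1, 2, 3, 4, 5, 6, 7, 8} — every gallery is covered.
No 4 of the 8 guard posts cover everything (all 70 combinations miss at least one gallery), so 5 is optimal.

5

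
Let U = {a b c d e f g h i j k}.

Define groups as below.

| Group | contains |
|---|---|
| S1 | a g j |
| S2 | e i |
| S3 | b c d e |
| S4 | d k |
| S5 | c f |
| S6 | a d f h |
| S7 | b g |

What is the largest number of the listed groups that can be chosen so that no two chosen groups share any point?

4

S1, S2, S4, S5 are pairwise disjoint (S1={a,g,j}; S2={e,i}; S4={d,k}; S5={c,f}).
Every remaining group overlaps one of these, and no 5 of the listed groups are pairwise disjoint, so 4 is the maximum.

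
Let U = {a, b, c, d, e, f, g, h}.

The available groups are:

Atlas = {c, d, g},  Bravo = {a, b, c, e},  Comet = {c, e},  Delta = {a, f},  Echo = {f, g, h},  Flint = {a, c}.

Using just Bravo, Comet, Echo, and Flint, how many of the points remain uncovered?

Union of Bravo, Comet, Echo, Flint = {a, b, c, e, f, g, h}.
Not covered: d — 1 point.

1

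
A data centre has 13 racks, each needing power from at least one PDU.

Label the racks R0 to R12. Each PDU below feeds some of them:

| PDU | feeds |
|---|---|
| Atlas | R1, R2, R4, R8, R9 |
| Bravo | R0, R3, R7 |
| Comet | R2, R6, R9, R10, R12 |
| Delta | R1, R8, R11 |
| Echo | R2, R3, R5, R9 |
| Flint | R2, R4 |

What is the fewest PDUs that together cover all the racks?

5

Atlas and Bravo and Comet and Delta and Echo together: Atlas ∪ Bravo ∪ Comet ∪ Delta ∪ Echo = {R0, R1, R2, R3, R4, R5, R6, R7, R8, R9, R10, R11, R12} — every rack is covered.
No 4 of the 6 PDUs cover everything (all 15 combinations miss at least one rack), so 5 is optimal.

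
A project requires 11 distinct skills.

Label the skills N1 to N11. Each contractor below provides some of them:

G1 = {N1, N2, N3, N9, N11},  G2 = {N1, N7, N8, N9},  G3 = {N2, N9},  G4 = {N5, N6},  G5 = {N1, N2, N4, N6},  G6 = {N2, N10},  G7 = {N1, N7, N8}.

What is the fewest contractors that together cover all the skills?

Take {G1, G2, G4, G5, G6}. Their union is {N1, N2, N3, N4, N5, N6, N7, N8, N9, N10, N11}, which is all 11 skills.
No 4 of the 7 contractors cover everything (all 35 combinations miss at least one skill), so 5 is optimal.

5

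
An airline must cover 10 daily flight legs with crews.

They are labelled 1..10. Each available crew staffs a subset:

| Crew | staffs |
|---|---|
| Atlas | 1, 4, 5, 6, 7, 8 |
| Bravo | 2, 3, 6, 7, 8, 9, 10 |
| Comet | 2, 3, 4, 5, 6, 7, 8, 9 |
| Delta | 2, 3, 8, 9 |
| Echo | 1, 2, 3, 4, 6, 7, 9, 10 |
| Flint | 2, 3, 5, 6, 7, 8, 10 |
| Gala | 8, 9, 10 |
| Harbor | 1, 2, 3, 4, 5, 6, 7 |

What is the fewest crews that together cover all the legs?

2

Take {Gala, Harbor}. Their union is {1, 2, 3, 4, 5, 6, 7, 8, 9, 10}, which is all 10 legs.
No single crew has all 10 legs (the largest, Comet, has 8), so 2 is optimal.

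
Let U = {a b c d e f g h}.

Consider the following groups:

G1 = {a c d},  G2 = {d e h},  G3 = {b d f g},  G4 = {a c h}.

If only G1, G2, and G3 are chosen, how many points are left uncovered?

0

Union of G1, G2, G3 = {a, b, c, d, e, f, g, h} — that's every point, so 0 are uncovered.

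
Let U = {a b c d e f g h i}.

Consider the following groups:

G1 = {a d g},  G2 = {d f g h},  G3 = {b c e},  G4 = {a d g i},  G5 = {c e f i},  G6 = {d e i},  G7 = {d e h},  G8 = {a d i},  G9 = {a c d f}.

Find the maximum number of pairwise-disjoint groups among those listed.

G3, G8 are pairwise disjoint (G3={b,c,e}; G8={a,d,i}).
Every remaining group overlaps one of these, and no 3 of the listed groups are pairwise disjoint, so 2 is the maximum.

2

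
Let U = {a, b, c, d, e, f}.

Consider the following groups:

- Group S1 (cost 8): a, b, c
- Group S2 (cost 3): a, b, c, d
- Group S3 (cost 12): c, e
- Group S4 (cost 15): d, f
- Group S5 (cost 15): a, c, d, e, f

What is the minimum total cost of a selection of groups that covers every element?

S2, S5 together cover every element (S2 ∪ S5 = {a, b, c, d, e, f}); total cost 3 + 15 = 18.
No covering selection has total cost below 18.

18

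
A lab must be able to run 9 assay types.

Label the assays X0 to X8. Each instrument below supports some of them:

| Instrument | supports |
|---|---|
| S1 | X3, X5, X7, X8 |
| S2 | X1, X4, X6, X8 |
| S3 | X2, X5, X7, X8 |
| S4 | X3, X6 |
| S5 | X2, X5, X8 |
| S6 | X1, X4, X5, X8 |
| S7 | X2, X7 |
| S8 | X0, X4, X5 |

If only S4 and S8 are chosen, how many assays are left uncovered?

4

Union of S4, S8 = {X0, X3, X4, X5, X6}.
Not covered: X1, X2, X7, X8 — 4 assays.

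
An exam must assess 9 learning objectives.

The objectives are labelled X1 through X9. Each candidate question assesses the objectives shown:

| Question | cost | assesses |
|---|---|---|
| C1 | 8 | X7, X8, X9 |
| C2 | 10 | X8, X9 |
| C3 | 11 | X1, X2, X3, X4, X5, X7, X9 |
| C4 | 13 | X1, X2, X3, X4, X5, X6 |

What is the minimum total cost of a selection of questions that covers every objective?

21

C1, C4 together cover every objective (C1 ∪ C4 = {X1, X2, X3, X4, X5, X6, X7, X8, X9}); total cost 8 + 13 = 21.
The greedy pick C3, C1, C4 costs 32; no covering selection beats 21.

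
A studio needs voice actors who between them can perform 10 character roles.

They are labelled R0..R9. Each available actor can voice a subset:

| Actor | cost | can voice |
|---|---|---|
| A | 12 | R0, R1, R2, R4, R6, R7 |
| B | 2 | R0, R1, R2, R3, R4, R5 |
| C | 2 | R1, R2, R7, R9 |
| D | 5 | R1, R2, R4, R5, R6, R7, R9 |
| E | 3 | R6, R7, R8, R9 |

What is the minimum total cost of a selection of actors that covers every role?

B, E together cover every role (B ∪ E = {R0, R1, R2, R3, R4, R5, R6, R7, R8, R9}); total cost 2 + 3 = 5.
No covering selection has total cost below 5.

5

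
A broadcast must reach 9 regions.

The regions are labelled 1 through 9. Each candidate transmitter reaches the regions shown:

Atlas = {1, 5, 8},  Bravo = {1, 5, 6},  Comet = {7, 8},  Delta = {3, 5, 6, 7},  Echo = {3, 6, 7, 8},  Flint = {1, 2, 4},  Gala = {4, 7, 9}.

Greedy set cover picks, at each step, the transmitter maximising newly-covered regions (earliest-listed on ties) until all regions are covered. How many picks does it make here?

Greedy: pick Delta (covers 4 new) → pick Flint (covers 3 new) → pick Atlas (covers 1 new) → pick Gala (covers 1 new). Total picks: 4.

4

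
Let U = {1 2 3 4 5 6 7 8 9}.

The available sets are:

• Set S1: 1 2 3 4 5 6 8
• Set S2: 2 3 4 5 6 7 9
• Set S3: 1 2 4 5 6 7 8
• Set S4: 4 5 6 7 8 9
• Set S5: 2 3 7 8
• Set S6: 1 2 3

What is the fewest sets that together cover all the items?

2

S2 and S3 cover everything between them: the union {1, 2, 3, 4, 5, 6, 7, 8, 9} is all of U.
No single set has all 9 items (the largest, S1, has 7), so 2 is optimal.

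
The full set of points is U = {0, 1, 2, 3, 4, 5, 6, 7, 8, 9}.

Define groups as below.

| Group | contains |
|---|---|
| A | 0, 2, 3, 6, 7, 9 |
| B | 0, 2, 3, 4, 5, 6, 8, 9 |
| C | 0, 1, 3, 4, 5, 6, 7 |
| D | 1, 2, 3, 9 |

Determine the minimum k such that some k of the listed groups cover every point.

2

B and C together: B ∪ C = {0, 1, 2, 3, 4, 5, 6, 7, 8, 9} — every point is covered.
No single group has all 10 points (the largest, B, has 8), so 2 is optimal.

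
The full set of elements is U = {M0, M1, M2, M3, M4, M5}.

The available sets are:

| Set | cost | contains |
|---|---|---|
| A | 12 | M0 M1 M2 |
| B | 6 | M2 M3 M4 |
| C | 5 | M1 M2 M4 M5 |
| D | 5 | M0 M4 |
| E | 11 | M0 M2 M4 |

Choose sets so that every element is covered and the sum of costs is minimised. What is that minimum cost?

B, C, D together cover every element (B ∪ C ∪ D = {M0, M1, M2, M3, M4, M5}); total cost 6 + 5 + 5 = 16.
No covering selection has total cost below 16.

16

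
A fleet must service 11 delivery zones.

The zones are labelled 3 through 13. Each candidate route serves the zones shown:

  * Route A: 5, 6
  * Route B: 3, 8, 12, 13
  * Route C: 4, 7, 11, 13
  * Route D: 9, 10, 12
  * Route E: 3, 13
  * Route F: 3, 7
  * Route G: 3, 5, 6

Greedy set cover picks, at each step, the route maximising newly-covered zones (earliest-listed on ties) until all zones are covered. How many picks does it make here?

4

Greedy: pick B (covers 4 new) → pick C (covers 3 new) → pick A (covers 2 new) → pick D (covers 2 new). Total picks: 4.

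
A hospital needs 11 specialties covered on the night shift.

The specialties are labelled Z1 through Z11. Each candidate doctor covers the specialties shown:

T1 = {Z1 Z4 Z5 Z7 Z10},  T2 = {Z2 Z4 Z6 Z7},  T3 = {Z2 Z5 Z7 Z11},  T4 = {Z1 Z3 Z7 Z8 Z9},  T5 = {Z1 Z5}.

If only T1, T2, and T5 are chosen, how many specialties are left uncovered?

4

Union of T1, T2, T5 = {Z1, Z2, Z4, Z5, Z6, Z7, Z10}.
Not covered: Z3, Z8, Z9, Z11 — 4 specialties.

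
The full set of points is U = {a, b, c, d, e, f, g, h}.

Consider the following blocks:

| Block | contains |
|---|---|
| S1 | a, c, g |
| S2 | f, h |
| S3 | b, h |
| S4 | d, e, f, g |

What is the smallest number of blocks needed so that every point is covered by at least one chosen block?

3

Take {S1, S3, S4}. Their union is {a, b, c, d, e, f, g, h}, which is all 8 points.
Only S1 contains a, so S1 is forced; the remaining 5 points need at least 2 more blocks (each remaining block adds at most 3) — so at least 3 blocks are needed, and 3 is optimal.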